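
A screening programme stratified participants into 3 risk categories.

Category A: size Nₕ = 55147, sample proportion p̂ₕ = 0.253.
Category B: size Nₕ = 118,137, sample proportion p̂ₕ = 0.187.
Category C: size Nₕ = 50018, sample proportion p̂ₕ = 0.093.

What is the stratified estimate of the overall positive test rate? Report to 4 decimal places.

0.1822

Wₕ = Nₕ/N with N = 223302: 0.2470, 0.5290, 0.2240.
p̂_st = 0.2470·0.253 + 0.5290·0.187 + 0.2240·0.093 ≈ 0.182244... → 0.1822.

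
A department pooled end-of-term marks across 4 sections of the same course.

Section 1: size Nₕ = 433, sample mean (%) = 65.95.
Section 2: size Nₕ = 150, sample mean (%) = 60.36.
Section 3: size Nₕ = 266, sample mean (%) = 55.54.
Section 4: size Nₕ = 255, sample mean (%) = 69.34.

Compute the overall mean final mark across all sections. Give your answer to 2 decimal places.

63.47

N = 433 + 150 + 266 + 255 = 1104.
Overall mean = Σ (Nₕ/N)·x̄ₕ — weight by population share, not a simple average.
Σ Nₕx̄ₕ = 433·65.95 + 150·60.36 + 266·55.54 + 255·69.34 = 28556.35 + 9054 + 14773.64 + 17681.7 = 70065.69.
Divide by N: 70065.69 / 1104 = 63.4653... → 63.47.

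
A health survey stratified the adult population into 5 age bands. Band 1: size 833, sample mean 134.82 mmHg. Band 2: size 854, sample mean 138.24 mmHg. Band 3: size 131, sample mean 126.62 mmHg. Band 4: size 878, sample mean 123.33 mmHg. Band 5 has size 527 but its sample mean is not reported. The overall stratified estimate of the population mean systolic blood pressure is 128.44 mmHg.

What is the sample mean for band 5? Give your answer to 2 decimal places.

N = 833 + 854 + 131 + 878 + 527 = 3223.
Overall total = μ·N = 128.44·3223 = 413962.12.
Subtract the known strata: 833·134.82 + 854·138.24 + 131·126.62 + 878·123.33 = 355232.98.
Remaining total for band 5: 413962.12 − 355232.98 = 58729.14.
Divide by its size: 58729.14 / 527 = 111.4405... → 111.44.

111.44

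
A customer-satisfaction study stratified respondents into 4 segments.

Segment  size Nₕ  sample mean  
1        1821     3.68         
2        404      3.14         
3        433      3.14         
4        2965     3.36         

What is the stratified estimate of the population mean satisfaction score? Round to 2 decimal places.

3.43

N = 5623; weights Wₕ = Nₕ/N = (0.3238, 0.0718, 0.0770, 0.5273).
x̄_st = Σ Wₕ·x̄ₕ = 0.3238·3.68 + 0.0718·3.14 + 0.0770·3.14 + 0.5273·3.36 ≈ 3.4309...
→ 3.43.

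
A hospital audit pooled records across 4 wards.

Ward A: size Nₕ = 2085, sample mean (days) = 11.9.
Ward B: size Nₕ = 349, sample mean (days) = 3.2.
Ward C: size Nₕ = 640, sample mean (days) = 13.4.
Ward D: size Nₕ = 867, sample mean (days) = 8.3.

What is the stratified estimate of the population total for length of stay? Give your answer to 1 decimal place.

41700.4

A: 2085·11.9 = 24811.5
B: 349·3.2 = 1116.8
C: 640·13.4 = 8576
D: 867·8.3 = 7196.1
τ̂ = Σ Nₕx̄ₕ = 41700.4.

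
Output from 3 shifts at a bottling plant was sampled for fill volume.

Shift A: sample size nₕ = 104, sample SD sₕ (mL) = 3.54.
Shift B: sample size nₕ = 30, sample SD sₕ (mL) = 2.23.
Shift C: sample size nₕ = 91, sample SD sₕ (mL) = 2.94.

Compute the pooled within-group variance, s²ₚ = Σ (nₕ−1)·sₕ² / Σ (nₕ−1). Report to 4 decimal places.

9.9680

Degrees of freedom: 103 + 29 + 90 = 222.
Σ(nₕ−1)sₕ² = 103·12.5316 + 29·4.9729 + 90·8.6436 = 2212.8929.
s²ₚ = 2212.8929 / 222 = 9.967986... → 9.9680.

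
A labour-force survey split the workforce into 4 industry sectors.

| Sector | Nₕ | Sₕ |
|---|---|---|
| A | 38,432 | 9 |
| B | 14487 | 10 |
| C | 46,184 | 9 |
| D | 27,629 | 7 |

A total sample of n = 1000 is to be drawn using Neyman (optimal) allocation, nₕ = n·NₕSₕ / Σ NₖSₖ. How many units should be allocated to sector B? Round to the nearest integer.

132

A: NₕSₕ = 38432·9 = 345888
B: NₕSₕ = 14487·10 = 144870
C: NₕSₕ = 46184·9 = 415656
D: NₕSₕ = 27629·7 = 193403
Σ NₕSₕ = 1099817.
n_B = 1000·144870/1099817 = 131.722... → 132.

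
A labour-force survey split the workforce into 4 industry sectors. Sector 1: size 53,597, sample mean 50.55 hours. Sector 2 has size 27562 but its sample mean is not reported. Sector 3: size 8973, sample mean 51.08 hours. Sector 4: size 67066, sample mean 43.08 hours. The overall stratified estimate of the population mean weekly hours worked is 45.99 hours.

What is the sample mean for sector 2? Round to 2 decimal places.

42.55

N = 53597 + 27562 + 8973 + 67066 = 157198.
Overall total = μ·N = 45.99·157198 = 7229536.02.
Subtract the known strata: 53597·50.55 + 8973·51.08 + 67066·43.08 = 6056872.47.
Remaining total for sector 2: 7229536.02 − 6056872.47 = 1172663.55.
Divide by its size: 1172663.55 / 27562 = 42.5464... → 42.55.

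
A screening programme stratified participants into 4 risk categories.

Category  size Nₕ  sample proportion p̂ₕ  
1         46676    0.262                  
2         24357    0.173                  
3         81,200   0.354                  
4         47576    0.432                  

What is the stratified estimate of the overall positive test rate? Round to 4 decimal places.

Wₕ = Nₕ/N with N = 199809: 0.2336, 0.1219, 0.4064, 0.2381.
p̂_st = 0.2336·0.262 + 0.1219·0.173 + 0.4064·0.354 + 0.2381·0.432 ≈ 0.329017... → 0.3290.

0.3290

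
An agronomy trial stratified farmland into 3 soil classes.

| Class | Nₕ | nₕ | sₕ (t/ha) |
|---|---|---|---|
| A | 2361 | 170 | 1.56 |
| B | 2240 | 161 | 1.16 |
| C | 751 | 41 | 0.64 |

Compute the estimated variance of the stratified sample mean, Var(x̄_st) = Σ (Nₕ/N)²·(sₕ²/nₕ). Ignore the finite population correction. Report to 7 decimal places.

0.0044466

N = 5352; Wₕ = Nₕ/N.
class A: (2361/5352)²·1.56²/170 = 0.0027858648
class B: (2240/5352)²·1.16²/161 = 0.0014640433
class C: (751/5352)²·0.64²/41 = 0.0001967088
Sum = 0.0044466169 → 0.0044466.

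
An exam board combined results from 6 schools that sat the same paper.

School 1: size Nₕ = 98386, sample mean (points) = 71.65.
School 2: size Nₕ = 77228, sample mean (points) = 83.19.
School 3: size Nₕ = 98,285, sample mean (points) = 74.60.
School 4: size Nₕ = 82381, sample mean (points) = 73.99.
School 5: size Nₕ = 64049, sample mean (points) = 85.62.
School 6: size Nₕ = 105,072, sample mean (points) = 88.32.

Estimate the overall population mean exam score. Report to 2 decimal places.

N = 98386 + 77228 + 98285 + 82381 + 64049 + 105072 = 525401.
The stratified mean weights each stratum mean by its population share Nₕ/N.
Σ Nₕx̄ₕ = 98386·71.65 + 77228·83.19 + 98285·74.60 + 82381·73.99 + 64049·85.62 + 105072·88.32 = 7049356.9 + 6424597.32 + 7332061 + 6095370.19 + 5483875.38 + 9279959.04 = 41665219.83.
Divide by N: 41665219.83 / 525401 = 79.3018... → 79.30.

79.30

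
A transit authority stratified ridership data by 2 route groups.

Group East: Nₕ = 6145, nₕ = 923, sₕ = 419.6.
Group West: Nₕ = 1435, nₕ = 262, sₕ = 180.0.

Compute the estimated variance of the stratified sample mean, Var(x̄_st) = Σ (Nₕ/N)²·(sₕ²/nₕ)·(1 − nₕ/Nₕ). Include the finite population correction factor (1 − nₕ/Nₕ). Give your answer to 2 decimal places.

110.16

N = 7580; Wₕ = Nₕ/N.
group East: (6145/7580)²·419.6²/923·(1 − 923/6145) = 106.53434
group West: (1435/7580)²·180.0²/262·(1 − 262/1435) = 3.62289
Sum = 110.15723 → 110.16.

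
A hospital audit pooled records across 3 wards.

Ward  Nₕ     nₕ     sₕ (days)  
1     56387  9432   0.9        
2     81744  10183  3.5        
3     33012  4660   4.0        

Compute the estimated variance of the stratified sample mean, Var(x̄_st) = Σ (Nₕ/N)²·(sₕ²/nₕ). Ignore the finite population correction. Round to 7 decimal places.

N = 171143. Term for each stratum: Wₕ²sₕ²/nₕ.
Var(x̄_st) = 0.0000093223 + 0.0002744441 + 0.0001277496 = 0.0004115159 → 0.0004115.

0.0004115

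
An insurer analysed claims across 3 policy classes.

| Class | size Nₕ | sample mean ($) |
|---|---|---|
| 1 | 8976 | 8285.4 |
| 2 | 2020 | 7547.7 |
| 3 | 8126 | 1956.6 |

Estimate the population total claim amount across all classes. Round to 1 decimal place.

105515436.0

Population total = Σ Nₕ·x̄ₕ (each stratum's size times its mean).
8976·8285.4 + 2020·7547.7 + 8126·1956.6 = 74369750.4 + 15246354 + 15899331.6 = 105515436.0.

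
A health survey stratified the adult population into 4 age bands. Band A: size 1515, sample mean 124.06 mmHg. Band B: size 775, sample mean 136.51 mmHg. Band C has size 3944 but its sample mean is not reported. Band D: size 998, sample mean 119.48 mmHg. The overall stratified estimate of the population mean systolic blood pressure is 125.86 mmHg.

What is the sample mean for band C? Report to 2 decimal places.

126.07

Σ Nₕx̄ₕ = N·μ, so 3944·x̄_C = 7232·125.86 − (1515·124.06 + 775·136.51 + 998·119.48).
= 910219.52 − 412987.19 = 497232.33.
x̄_C = 497232.33 / 3944 = 126.0731... → 126.07.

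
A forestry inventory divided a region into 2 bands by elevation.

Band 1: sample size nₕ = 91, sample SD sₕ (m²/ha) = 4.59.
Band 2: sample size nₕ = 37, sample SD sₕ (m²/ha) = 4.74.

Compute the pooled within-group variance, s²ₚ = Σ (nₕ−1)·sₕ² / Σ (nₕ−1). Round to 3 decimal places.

21.468

Degrees of freedom: 90 + 36 = 126.
Σ(nₕ−1)sₕ² = 90·21.0681 + 36·22.4676 = 2704.9626.
s²ₚ = 2704.9626 / 126 = 21.46796... → 21.468.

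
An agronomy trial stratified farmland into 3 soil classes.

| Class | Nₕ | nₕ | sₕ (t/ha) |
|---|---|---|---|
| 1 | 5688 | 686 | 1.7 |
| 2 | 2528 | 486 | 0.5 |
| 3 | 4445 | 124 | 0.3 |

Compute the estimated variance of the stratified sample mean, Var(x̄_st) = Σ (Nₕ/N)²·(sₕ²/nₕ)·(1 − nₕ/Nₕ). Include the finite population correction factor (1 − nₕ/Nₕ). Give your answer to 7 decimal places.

0.0008513

N = 12661. Term for each stratum: Wₕ²sₕ²/nₕ·(1−nₕ/Nₕ).
Var(x̄_st) = 0.0007477234 + 0.0000165653 + 0.0000869643 = 0.0008512530 → 0.0008513.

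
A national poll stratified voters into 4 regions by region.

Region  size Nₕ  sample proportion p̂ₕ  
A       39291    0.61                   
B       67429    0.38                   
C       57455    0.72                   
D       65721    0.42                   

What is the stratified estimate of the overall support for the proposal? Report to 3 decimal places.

0.516

Wₕ = Nₕ/N with N = 229896: 0.1709, 0.2933, 0.2499, 0.2859.
p̂_st = 0.1709·0.61 + 0.2933·0.38 + 0.2499·0.72 + 0.2859·0.42 ≈ 0.51572... → 0.516.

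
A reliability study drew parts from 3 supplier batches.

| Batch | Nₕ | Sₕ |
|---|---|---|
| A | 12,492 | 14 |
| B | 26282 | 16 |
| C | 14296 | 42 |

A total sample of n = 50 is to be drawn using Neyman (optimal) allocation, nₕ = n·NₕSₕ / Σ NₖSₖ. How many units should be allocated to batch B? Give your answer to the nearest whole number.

18

A: NₕSₕ = 12492·14 = 174888
B: NₕSₕ = 26282·16 = 420512
C: NₕSₕ = 14296·42 = 600432
Σ NₕSₕ = 1195832.
n_B = 50·420512/1195832 = 17.582... → 18.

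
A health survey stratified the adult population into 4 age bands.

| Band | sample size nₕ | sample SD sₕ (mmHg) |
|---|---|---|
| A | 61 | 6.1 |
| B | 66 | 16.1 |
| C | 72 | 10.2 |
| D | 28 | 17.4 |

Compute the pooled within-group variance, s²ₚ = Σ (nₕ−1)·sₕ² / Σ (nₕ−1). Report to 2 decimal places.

155.35

Degrees of freedom: 60 + 65 + 71 + 27 = 223.
Σ(nₕ−1)sₕ² = 60·37.21 + 65·259.21 + 71·104.04 + 27·302.76 = 34642.61.
s²ₚ = 34642.61 / 223 = 155.3480... → 155.35.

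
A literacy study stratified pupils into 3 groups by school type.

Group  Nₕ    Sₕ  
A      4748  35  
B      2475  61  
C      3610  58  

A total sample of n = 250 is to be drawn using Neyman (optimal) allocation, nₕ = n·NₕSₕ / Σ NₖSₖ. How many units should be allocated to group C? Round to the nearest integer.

A: NₕSₕ = 4748·35 = 166180
B: NₕSₕ = 2475·61 = 150975
C: NₕSₕ = 3610·58 = 209380
Σ NₕSₕ = 526535.
n_C = 250·209380/526535 = 99.414... → 99.

99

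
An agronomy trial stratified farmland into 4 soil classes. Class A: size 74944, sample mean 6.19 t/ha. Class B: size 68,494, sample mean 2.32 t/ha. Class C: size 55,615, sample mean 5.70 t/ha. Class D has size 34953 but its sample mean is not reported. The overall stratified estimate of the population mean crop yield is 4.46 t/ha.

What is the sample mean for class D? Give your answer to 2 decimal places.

2.97

Σ Nₕx̄ₕ = N·μ, so 34953·x̄_D = 234006·4.46 − (74944·6.19 + 68494·2.32 + 55615·5.70).
= 1043666.76 − 939814.94 = 103851.82.
x̄_D = 103851.82 / 34953 = 2.9712... → 2.97.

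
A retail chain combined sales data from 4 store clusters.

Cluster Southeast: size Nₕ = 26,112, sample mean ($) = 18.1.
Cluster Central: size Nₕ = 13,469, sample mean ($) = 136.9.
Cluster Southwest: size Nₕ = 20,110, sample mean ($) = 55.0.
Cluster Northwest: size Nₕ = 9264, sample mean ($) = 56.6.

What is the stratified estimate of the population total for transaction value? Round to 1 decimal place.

3946925.7

Population total = Σ Nₕ·x̄ₕ (each stratum's size times its mean).
26112·18.1 + 13469·136.9 + 20110·55.0 + 9264·56.6 = 472627.2 + 1843906.1 + 1106050 + 524342.4 = 3946925.7.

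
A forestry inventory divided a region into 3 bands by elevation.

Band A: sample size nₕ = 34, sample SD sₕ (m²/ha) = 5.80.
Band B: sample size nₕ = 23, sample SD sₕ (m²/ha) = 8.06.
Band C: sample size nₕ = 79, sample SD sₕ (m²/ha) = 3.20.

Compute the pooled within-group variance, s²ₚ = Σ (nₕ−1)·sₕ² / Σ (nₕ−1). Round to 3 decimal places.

25.098

A: (34−1)·5.80² = 33·33.64 = 1110.12
B: (23−1)·8.06² = 22·64.9636 = 1429.1992
C: (79−1)·3.20² = 78·10.24 = 798.72
Numerator = 3338.0392; denominator = Σ(nₕ−1) = 133.
s²ₚ = 3338.0392/133 = 25.09804... → 25.098.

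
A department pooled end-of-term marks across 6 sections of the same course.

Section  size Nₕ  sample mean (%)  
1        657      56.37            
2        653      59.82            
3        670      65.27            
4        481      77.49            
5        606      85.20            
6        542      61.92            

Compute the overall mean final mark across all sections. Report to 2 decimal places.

67.14

N = 657 + 653 + 670 + 481 + 606 + 542 = 3609.
Weight each subgroup mean by Nₕ/N and sum.
Σ Nₕx̄ₕ = 657·56.37 + 653·59.82 + 670·65.27 + 481·77.49 + 606·85.20 + 542·61.92 = 37035.09 + 39062.46 + 43730.9 + 37272.69 + 51631.2 + 33560.64 = 242292.98.
Divide by N: 242292.98 / 3609 = 67.1358... → 67.14.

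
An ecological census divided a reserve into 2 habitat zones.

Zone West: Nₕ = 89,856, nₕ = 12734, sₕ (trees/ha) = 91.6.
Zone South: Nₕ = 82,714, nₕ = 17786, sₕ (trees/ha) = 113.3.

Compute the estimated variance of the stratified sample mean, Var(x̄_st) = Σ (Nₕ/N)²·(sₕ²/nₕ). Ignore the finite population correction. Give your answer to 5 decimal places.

0.34445

N = 172570. Term for each stratum: Wₕ²sₕ²/nₕ.
Var(x̄_st) = 0.17864451 + 0.16580934 = 0.34445384 → 0.34445.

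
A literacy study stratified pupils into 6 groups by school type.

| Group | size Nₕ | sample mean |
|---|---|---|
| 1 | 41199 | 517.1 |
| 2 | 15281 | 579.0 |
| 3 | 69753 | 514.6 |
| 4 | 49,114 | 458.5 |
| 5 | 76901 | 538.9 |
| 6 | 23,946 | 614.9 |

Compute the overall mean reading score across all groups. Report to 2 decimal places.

x̄_st = (Σ Nₕx̄ₕ) / (Σ Nₕ) = (41199·517.1 + 15281·579.0 + 69753·514.6 + 49114·458.5 + 76901·538.9 + 23946·614.9) / 276194
= 144731709 / 276194 = 524.0219... → 524.02.

524.02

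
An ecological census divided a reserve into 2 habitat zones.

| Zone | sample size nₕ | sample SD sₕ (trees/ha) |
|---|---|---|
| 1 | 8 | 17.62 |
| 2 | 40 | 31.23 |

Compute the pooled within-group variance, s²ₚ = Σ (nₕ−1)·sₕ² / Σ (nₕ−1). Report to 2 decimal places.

874.14

1: (8−1)·17.62² = 7·310.4644 = 2173.2508
2: (40−1)·31.23² = 39·975.3129 = 38037.2031
Numerator = 40210.4539; denominator = Σ(nₕ−1) = 46.
s²ₚ = 40210.4539/46 = 874.1403... → 874.14.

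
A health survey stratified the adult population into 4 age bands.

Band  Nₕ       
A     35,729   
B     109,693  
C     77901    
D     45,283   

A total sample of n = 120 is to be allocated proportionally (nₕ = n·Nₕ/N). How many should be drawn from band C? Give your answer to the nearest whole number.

35

N = 35729 + 109693 + 77901 + 45283 = 268606.
n_C = 120·77901/268606 = 34.802... → 35.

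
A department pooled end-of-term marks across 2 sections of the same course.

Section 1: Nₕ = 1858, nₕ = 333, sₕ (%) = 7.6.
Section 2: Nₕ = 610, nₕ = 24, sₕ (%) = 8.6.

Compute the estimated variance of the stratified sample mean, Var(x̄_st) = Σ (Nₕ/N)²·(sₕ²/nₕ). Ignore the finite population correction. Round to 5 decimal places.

0.28657

N = 2468; Wₕ = Nₕ/N.
section 1: (1858/2468)²·7.6²/333 = 0.09830691
section 2: (610/2468)²·8.6²/24 = 0.18825868
Sum = 0.28656560 → 0.28657.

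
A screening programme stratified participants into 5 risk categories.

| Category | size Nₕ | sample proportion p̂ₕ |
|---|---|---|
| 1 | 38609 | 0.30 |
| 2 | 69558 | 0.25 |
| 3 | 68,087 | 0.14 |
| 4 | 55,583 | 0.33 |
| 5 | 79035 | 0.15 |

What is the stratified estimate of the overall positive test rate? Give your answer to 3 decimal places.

Wₕ = Nₕ/N with N = 310872: 0.1242, 0.2238, 0.2190, 0.1788, 0.2542.
p̂_st = 0.1242·0.30 + 0.2238·0.25 + 0.2190·0.14 + 0.1788·0.33 + 0.2542·0.15 ≈ 0.22100... → 0.221.

0.221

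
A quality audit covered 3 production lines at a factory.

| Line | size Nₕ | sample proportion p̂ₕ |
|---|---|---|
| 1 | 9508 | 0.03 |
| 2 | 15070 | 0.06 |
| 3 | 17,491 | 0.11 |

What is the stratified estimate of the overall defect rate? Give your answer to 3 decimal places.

Wₕ = Nₕ/N with N = 42069: 0.2260, 0.3582, 0.4158.
p̂_st = 0.2260·0.03 + 0.3582·0.06 + 0.4158·0.11 ≈ 0.07401... → 0.074.

0.074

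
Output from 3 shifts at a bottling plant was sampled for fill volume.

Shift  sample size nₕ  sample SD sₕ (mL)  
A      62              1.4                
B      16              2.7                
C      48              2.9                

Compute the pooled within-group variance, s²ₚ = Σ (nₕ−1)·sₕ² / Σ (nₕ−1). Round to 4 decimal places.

5.0746

Degrees of freedom: 61 + 15 + 47 = 123.
Σ(nₕ−1)sₕ² = 61·1.96 + 15·7.29 + 47·8.41 = 624.18.
s²ₚ = 624.18 / 123 = 5.074634... → 5.0746.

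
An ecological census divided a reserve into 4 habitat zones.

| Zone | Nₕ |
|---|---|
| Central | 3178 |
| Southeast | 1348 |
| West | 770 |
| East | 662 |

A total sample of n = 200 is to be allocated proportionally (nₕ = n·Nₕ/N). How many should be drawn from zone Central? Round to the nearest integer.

107

Share of zone Central = 3178/5958 = 0.53340.
Allocate 200 × 0.53340 = 106.680... → 107.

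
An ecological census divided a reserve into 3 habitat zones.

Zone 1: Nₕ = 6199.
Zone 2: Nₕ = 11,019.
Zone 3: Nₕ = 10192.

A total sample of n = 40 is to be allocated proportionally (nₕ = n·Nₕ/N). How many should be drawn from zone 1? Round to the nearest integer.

9

Share of zone 1 = 6199/27410 = 0.22616.
Allocate 40 × 0.22616 = 9.046... → 9.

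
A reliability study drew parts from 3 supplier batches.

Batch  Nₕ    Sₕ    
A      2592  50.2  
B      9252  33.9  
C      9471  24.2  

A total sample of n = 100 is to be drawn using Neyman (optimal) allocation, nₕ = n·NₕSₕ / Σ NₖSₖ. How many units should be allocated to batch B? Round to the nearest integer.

47

A: NₕSₕ = 2592·50.2 = 130118.4
B: NₕSₕ = 9252·33.9 = 313642.8
C: NₕSₕ = 9471·24.2 = 229198.2
Σ NₕSₕ = 672959.4.
n_B = 100·313642.8/672959.4 = 46.606... → 47.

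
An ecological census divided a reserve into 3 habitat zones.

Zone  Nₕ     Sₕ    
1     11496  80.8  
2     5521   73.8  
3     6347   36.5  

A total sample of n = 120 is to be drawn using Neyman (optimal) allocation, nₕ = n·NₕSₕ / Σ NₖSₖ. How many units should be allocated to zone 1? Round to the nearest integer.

Σ NₕSₕ = 11496·80.8 + 5521·73.8 + 6347·36.5 = 1567992.1.
Share for 1: 928876.8/1567992.1 = 0.59240.
n_1 = 120 × 0.59240 = 71.088... → 71.

71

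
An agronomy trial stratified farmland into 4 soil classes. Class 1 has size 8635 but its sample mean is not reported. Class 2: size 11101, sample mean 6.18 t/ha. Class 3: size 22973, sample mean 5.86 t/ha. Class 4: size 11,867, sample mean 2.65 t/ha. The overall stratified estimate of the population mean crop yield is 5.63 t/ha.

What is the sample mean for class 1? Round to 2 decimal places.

8.41

N = 8635 + 11101 + 22973 + 11867 = 54576.
Overall total = μ·N = 5.63·54576 = 307262.88.
Subtract the known strata: 11101·6.18 + 22973·5.86 + 11867·2.65 = 234673.51.
Remaining total for class 1: 307262.88 − 234673.51 = 72589.37.
Divide by its size: 72589.37 / 8635 = 8.4064... → 8.41.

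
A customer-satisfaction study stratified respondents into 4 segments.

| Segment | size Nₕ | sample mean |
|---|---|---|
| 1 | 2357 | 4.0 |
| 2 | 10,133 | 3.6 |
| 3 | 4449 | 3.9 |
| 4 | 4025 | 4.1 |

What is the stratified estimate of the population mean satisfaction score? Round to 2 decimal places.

3.80

x̄_st = (Σ Nₕx̄ₕ) / (Σ Nₕ) = (2357·4.0 + 10133·3.6 + 4449·3.9 + 4025·4.1) / 20964
= 79760.4 / 20964 = 3.8046... → 3.80.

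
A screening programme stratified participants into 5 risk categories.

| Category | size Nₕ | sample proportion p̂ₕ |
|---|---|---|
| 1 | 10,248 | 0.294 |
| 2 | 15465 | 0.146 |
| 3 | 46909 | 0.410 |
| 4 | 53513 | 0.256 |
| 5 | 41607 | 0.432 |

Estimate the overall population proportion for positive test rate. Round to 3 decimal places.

N = 10248 + 15465 + 46909 + 53513 + 41607 = 167742.
Overall proportion = Σ (Nₕ/N)·p̂ₕ.
Σ Nₕp̂ₕ = 3012.912 + 2257.89 + 19232.69 + 13699.328 + 17974.224 = 56177.044.
56177.044 / 167742 = 0.33490... → 0.335.

0.335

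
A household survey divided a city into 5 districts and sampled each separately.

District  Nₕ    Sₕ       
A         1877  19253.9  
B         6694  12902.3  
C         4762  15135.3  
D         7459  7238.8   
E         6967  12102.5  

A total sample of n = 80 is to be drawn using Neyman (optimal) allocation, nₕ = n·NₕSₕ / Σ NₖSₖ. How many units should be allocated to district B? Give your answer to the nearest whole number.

Σ NₕSₕ = 1877·19253.9 + 6694·12902.3 + 4762·15135.3 + 7459·7238.8 + 6967·12102.5 = 332894191.8.
Share for B: 86367996.2/332894191.8 = 0.25945.
n_B = 80 × 0.25945 = 20.756... → 21.

21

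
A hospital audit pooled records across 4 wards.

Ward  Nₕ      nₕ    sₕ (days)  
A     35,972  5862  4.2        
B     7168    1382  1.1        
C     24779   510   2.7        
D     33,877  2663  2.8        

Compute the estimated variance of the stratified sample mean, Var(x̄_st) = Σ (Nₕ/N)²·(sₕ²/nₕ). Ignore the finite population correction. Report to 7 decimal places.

N = 101796; Wₕ = Nₕ/N.
ward A: (35972/101796)²·4.2²/5862 = 0.0003757686
ward B: (7168/101796)²·1.1²/1382 = 0.0000043412
ward C: (24779/101796)²·2.7²/510 = 0.0008469611
ward D: (33877/101796)²·2.8²/2663 = 0.0003260569
Sum = 0.0015531278 → 0.0015531.

0.0015531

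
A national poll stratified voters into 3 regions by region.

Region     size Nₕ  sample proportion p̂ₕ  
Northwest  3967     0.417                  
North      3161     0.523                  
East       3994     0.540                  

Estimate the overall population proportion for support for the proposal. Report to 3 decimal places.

0.491

Wₕ = Nₕ/N with N = 11122: 0.3567, 0.2842, 0.3591.
p̂_st = 0.3567·0.417 + 0.2842·0.523 + 0.3591·0.540 ≈ 0.49130... → 0.491.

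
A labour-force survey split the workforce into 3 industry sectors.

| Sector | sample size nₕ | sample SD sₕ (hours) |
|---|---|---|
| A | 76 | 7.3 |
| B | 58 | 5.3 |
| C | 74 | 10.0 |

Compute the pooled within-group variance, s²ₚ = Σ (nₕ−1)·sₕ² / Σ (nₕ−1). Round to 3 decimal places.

62.916

Degrees of freedom: 75 + 57 + 73 = 205.
Σ(nₕ−1)sₕ² = 75·53.29 + 57·28.09 + 73·100 = 12897.88.
s²ₚ = 12897.88 / 205 = 62.91649... → 62.916.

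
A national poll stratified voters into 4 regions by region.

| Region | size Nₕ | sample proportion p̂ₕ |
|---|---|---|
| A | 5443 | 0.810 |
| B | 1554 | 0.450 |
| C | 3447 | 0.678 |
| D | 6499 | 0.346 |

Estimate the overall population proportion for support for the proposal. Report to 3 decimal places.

0.572

N = 5443 + 1554 + 3447 + 6499 = 16943.
Overall proportion = Σ (Nₕ/N)·p̂ₕ.
Σ Nₕp̂ₕ = 4408.83 + 699.3 + 2337.066 + 2248.654 = 9693.85.
9693.85 / 16943 = 0.57214... → 0.572.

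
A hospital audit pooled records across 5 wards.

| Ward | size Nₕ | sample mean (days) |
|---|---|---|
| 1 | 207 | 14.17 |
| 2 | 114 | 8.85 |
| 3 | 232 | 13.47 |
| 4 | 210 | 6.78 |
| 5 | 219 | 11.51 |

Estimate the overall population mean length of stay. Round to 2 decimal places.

N = 982; weights Wₕ = Nₕ/N = (0.2108, 0.1161, 0.2363, 0.2138, 0.2230).
x̄_st = Σ Wₕ·x̄ₕ = 0.2108·14.17 + 0.1161·8.85 + 0.2363·13.47 + 0.2138·6.78 + 0.2230·11.51 ≈ 11.2135...
→ 11.21.

11.21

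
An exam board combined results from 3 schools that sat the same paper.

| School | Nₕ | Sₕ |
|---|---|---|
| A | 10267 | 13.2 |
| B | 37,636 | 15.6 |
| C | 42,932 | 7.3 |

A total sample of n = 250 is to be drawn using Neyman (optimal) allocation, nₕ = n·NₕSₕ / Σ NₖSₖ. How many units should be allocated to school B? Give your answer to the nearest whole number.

Σ NₕSₕ = 10267·13.2 + 37636·15.6 + 42932·7.3 = 1036049.6.
Share for B: 587121.6/1036049.6 = 0.56669.
n_B = 250 × 0.56669 = 141.673... → 142.

142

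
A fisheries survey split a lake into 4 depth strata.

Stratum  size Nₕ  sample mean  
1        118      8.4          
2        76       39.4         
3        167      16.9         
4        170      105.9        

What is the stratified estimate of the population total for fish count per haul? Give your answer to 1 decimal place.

1: 118·8.4 = 991.2
2: 76·39.4 = 2994.4
3: 167·16.9 = 2822.3
4: 170·105.9 = 18003
τ̂ = Σ Nₕx̄ₕ = 24810.9.

24810.9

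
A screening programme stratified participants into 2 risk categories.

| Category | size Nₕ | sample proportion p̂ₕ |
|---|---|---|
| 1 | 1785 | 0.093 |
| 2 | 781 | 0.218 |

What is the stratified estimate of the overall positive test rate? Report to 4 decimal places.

0.1310

N = 1785 + 781 = 2566.
Overall proportion = Σ (Nₕ/N)·p̂ₕ.
Σ Nₕp̂ₕ = 166.005 + 170.258 = 336.263.
336.263 / 2566 = 0.131046... → 0.1310.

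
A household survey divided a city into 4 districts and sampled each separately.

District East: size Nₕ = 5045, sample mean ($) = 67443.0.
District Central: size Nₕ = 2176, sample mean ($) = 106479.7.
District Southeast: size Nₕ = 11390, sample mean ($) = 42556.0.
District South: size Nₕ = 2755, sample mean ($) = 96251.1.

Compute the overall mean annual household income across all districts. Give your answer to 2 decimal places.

N = 21366; weights Wₕ = Nₕ/N = (0.2361, 0.1018, 0.5331, 0.1289).
x̄_st = Σ Wₕ·x̄ₕ = 0.2361·67443.0 + 0.1018·106479.7 + 0.5331·42556.0 + 0.1289·96251.1 ≈ 61866.2540...
→ 61866.25.

61866.25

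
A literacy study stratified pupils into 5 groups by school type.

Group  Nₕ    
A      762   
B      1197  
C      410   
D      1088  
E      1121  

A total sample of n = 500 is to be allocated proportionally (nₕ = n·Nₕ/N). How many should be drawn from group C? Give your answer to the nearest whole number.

45

Share of group C = 410/4578 = 0.08956.
Allocate 500 × 0.08956 = 44.779... → 45.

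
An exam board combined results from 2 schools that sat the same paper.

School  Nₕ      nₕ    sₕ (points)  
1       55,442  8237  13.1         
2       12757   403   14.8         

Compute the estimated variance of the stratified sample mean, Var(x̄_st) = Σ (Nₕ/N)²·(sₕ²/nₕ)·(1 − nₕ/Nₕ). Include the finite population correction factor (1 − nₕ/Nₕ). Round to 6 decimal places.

0.030140

N = 68199; Wₕ = Nₕ/N.
school 1: (55442/68199)²·13.1²/8237·(1 − 8237/55442) = 0.011723152
school 2: (12757/68199)²·14.8²/403·(1 − 403/12757) = 0.018416985
Sum = 0.030140137 → 0.030140.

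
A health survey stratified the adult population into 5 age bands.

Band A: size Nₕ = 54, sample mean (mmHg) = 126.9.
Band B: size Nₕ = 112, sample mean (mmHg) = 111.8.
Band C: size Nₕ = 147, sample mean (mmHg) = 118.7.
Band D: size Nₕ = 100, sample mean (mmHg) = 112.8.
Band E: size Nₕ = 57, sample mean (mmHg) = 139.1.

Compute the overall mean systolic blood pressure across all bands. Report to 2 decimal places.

119.22

N = 54 + 112 + 147 + 100 + 57 = 470.
Overall mean = Σ (Nₕ/N)·x̄ₕ — weight by population share, not a simple average.
Σ Nₕx̄ₕ = 54·126.9 + 112·111.8 + 147·118.7 + 100·112.8 + 57·139.1 = 6852.6 + 12521.6 + 17448.9 + 11280 + 7928.7 = 56031.8.
Divide by N: 56031.8 / 470 = 119.2166... → 119.22.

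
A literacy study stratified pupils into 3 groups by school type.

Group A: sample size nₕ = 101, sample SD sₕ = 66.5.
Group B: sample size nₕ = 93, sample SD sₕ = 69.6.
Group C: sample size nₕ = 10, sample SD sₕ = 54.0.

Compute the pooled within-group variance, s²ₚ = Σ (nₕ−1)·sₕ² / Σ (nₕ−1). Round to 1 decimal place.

4547.9

A: (101−1)·66.5² = 100·4422.25 = 442225
B: (93−1)·69.6² = 92·4844.16 = 445662.72
C: (10−1)·54.0² = 9·2916 = 26244
Numerator = 914131.72; denominator = Σ(nₕ−1) = 201.
s²ₚ = 914131.72/201 = 4547.919... → 4547.9.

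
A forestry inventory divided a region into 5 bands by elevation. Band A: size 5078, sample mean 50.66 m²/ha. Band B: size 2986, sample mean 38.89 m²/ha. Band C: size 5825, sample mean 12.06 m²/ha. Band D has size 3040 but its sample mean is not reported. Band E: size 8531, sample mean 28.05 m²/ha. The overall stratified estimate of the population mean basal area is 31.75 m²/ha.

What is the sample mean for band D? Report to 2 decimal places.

Σ Nₕx̄ₕ = N·μ, so 3040·x̄_D = 25460·31.75 − (5078·50.66 + 2986·38.89 + 5825·12.06 + 8531·28.05).
= 808355 − 682921.07 = 125433.93.
x̄_D = 125433.93 / 3040 = 41.2612... → 41.26.

41.26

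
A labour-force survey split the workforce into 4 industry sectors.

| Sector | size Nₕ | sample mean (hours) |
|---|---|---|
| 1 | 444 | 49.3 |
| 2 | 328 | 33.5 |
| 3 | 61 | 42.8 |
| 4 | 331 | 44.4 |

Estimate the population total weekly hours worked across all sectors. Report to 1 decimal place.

1: 444·49.3 = 21889.2
2: 328·33.5 = 10988
3: 61·42.8 = 2610.8
4: 331·44.4 = 14696.4
τ̂ = Σ Nₕx̄ₕ = 50184.4.

50184.4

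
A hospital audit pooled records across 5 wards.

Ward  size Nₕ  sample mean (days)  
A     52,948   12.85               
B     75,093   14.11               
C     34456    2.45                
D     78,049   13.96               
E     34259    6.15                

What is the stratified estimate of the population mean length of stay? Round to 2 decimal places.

N = 52948 + 75093 + 34456 + 78049 + 34259 = 274805.
Overall mean = Σ (Nₕ/N)·x̄ₕ — weight by population share, not a simple average.
Σ Nₕx̄ₕ = 52948·12.85 + 75093·14.11 + 34456·2.45 + 78049·13.96 + 34259·6.15 = 680381.8 + 1059562.23 + 84417.2 + 1089564.04 + 210692.85 = 3124618.12.
Divide by N: 3124618.12 / 274805 = 11.3703... → 11.37.

11.37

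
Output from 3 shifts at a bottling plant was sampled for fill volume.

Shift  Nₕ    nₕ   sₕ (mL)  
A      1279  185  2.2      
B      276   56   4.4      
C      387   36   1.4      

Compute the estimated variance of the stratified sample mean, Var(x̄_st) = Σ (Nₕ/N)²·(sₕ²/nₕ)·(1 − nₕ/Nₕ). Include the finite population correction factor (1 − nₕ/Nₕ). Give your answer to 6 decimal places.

0.017234

N = 1942; Wₕ = Nₕ/N.
shift A: (1279/1942)²·2.2²/185·(1 − 185/1279) = 0.009706509
shift B: (276/1942)²·4.4²/56·(1 − 56/276) = 0.005566095
shift C: (387/1942)²·1.4²/36·(1 − 36/387) = 0.001960980
Sum = 0.017233584 → 0.017234.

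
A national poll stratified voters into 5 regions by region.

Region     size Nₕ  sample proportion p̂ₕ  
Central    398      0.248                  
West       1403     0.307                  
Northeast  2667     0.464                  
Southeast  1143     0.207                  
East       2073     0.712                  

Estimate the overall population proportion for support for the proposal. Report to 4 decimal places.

Wₕ = Nₕ/N with N = 7684: 0.0518, 0.1826, 0.3471, 0.1488, 0.2698.
p̂_st = 0.0518·0.248 + 0.1826·0.307 + 0.3471·0.464 + 0.1488·0.207 + 0.2698·0.712 ≈ 0.452823... → 0.4528.

0.4528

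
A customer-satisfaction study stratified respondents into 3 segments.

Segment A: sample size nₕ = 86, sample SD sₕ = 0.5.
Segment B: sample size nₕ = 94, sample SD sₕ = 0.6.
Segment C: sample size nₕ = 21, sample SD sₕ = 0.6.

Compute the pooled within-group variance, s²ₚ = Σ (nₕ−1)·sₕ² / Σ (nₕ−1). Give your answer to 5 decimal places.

0.31278

Degrees of freedom: 85 + 93 + 20 = 198.
Σ(nₕ−1)sₕ² = 85·0.25 + 93·0.36 + 20·0.36 = 61.93.
s²ₚ = 61.93 / 198 = 0.3127778... → 0.31278.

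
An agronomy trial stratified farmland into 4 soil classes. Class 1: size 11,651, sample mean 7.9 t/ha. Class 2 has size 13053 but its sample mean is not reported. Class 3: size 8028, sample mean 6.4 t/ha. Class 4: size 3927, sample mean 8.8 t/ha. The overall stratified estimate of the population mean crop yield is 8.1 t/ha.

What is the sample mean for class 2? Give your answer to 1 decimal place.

Σ Nₕx̄ₕ = N·μ, so 13053·x̄_2 = 36659·8.1 − (11651·7.9 + 8028·6.4 + 3927·8.8).
= 296937.9 − 177979.7 = 118958.2.
x̄_2 = 118958.2 / 13053 = 9.113... → 9.1.

9.1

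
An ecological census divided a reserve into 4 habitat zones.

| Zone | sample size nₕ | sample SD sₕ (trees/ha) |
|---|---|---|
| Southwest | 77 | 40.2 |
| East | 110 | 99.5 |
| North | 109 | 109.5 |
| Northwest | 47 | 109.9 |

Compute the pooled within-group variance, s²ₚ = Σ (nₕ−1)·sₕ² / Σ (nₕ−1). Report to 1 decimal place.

9004.4

Southwest: (77−1)·40.2² = 76·1616.04 = 122819.04
East: (110−1)·99.5² = 109·9900.25 = 1079127.25
North: (109−1)·109.5² = 108·11990.25 = 1294947
Northwest: (47−1)·109.9² = 46·12078.01 = 555588.46
Numerator = 3052481.75; denominator = Σ(nₕ−1) = 339.
s²ₚ = 3052481.75/339 = 9004.371... → 9004.4.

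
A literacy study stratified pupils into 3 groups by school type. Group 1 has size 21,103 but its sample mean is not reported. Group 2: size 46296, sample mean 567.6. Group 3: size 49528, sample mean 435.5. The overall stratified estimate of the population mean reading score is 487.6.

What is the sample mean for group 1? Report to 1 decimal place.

N = 21103 + 46296 + 49528 = 116927.
Overall total = μ·N = 487.6·116927 = 57013605.2.
Subtract the known strata: 46296·567.6 + 49528·435.5 = 47847053.6.
Remaining total for group 1: 57013605.2 − 47847053.6 = 9166551.6.
Divide by its size: 9166551.6 / 21103 = 434.372... → 434.4.

434.4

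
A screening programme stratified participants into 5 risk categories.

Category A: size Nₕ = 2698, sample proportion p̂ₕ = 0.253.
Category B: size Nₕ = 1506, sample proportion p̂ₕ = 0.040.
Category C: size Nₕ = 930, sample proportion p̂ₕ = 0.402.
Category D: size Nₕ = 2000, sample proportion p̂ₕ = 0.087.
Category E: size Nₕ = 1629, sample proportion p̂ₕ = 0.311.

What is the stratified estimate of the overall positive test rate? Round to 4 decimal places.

0.2051

N = 2698 + 1506 + 930 + 2000 + 1629 = 8763.
Overall proportion = Σ (Nₕ/N)·p̂ₕ.
Σ Nₕp̂ₕ = 682.594 + 60.24 + 373.86 + 174 + 506.619 = 1797.313.
1797.313 / 8763 = 0.205102... → 0.2051.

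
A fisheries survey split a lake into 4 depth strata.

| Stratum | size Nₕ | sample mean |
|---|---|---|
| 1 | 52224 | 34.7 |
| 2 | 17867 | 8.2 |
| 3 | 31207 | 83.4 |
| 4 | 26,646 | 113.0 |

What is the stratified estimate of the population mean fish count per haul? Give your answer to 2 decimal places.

x̄_st = (Σ Nₕx̄ₕ) / (Σ Nₕ) = (52224·34.7 + 17867·8.2 + 31207·83.4 + 26646·113.0) / 127944
= 7572344 / 127944 = 59.1848... → 59.18.

59.18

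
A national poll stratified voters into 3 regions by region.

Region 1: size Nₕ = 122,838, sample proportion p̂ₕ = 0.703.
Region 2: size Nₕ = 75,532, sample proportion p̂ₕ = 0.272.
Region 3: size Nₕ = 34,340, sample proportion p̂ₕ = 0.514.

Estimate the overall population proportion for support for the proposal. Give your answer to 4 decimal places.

0.5352

N = 122838 + 75532 + 34340 = 232710.
Overall proportion = Σ (Nₕ/N)·p̂ₕ.
Σ Nₕp̂ₕ = 86355.114 + 20544.704 + 17650.76 = 124550.578.
124550.578 / 232710 = 0.535218... → 0.5352.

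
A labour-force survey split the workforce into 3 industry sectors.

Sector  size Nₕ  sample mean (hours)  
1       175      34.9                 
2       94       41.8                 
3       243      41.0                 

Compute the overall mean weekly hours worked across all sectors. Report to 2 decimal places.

N = 175 + 94 + 243 = 512.
Overall mean = Σ (Nₕ/N)·x̄ₕ — weight by population share, not a simple average.
Σ Nₕx̄ₕ = 175·34.9 + 94·41.8 + 243·41.0 = 6107.5 + 3929.2 + 9963 = 19999.7.
Divide by N: 19999.7 / 512 = 39.0619... → 39.06.

39.06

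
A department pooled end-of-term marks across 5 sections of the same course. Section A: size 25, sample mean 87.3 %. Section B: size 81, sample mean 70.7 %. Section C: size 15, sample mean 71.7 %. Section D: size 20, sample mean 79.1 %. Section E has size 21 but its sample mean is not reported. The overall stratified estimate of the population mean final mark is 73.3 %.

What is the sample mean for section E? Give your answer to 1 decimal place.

62.3

N = 25 + 81 + 15 + 20 + 21 = 162.
Overall total = μ·N = 73.3·162 = 11874.6.
Subtract the known strata: 25·87.3 + 81·70.7 + 15·71.7 + 20·79.1 = 10566.7.
Remaining total for section E: 11874.6 − 10566.7 = 1307.9.
Divide by its size: 1307.9 / 21 = 62.281... → 62.3.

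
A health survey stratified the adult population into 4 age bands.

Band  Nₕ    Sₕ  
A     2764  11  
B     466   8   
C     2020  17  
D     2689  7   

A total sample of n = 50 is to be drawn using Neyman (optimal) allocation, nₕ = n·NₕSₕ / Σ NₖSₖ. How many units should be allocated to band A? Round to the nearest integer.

Σ NₕSₕ = 2764·11 + 466·8 + 2020·17 + 2689·7 = 87295.
Share for A: 30404/87295 = 0.34829.
n_A = 50 × 0.34829 = 17.415... → 17.

17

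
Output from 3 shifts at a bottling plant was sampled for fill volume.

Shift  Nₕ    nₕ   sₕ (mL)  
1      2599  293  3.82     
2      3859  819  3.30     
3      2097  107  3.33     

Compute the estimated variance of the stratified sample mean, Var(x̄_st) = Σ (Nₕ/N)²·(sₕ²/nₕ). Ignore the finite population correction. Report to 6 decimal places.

0.013529

N = 8555. Term for each stratum: Wₕ²sₕ²/nₕ.
Var(x̄_st) = 0.004596546 + 0.002705537 + 0.006226751 = 0.013528835 → 0.013529.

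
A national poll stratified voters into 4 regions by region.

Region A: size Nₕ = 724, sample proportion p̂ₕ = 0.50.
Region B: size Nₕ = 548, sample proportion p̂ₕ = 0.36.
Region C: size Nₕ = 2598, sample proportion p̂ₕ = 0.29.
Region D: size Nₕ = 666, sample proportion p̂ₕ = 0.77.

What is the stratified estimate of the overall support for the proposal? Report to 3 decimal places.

N = 724 + 548 + 2598 + 666 = 4536.
Overall proportion = Σ (Nₕ/N)·p̂ₕ.
Σ Nₕp̂ₕ = 362 + 197.28 + 753.42 + 512.82 = 1825.52.
1825.52 / 4536 = 0.40245... → 0.402.

0.402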